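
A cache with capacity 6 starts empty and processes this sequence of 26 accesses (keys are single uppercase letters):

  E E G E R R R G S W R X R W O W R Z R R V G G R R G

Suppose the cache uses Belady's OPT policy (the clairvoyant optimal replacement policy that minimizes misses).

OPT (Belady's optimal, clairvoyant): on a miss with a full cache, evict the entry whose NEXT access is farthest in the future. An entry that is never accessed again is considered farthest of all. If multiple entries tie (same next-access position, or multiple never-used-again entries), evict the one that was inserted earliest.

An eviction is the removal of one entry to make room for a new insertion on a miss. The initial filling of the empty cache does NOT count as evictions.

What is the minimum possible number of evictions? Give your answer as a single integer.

Answer: 3

Derivation:
OPT (Belady) simulation (capacity=6):
  1. access E: MISS. Cache: [E]
  2. access E: HIT. Next use of E: step 4. Cache: [E]
  3. access G: MISS. Cache: [E G]
  4. access E: HIT. Next use of E: never. Cache: [E G]
  5. access R: MISS. Cache: [E G R]
  6. access R: HIT. Next use of R: step 7. Cache: [E G R]
  7. access R: HIT. Next use of R: step 11. Cache: [E G R]
  8. access G: HIT. Next use of G: step 22. Cache: [E G R]
  9. access S: MISS. Cache: [E G R S]
  10. access W: MISS. Cache: [E G R S W]
  11. access R: HIT. Next use of R: step 13. Cache: [E G R S W]
  12. access X: MISS. Cache: [E G R S W X]
  13. access R: HIT. Next use of R: step 17. Cache: [E G R S W X]
  14. access W: HIT. Next use of W: step 16. Cache: [E G R S W X]
  15. access O: MISS, evict E (next use: never). Cache: [G R S W X O]
  16. access W: HIT. Next use of W: never. Cache: [G R S W X O]
  17. access R: HIT. Next use of R: step 19. Cache: [G R S W X O]
  18. access Z: MISS, evict S (next use: never). Cache: [G R W X O Z]
  19. access R: HIT. Next use of R: step 20. Cache: [G R W X O Z]
  20. access R: HIT. Next use of R: step 24. Cache: [G R W X O Z]
  21. access V: MISS, evict W (next use: never). Cache: [G R X O Z V]
  22. access G: HIT. Next use of G: step 23. Cache: [G R X O Z V]
  23. access G: HIT. Next use of G: step 26. Cache: [G R X O Z V]
  24. access R: HIT. Next use of R: step 25. Cache: [G R X O Z V]
  25. access R: HIT. Next use of R: never. Cache: [G R X O Z V]
  26. access G: HIT. Next use of G: never. Cache: [G R X O Z V]
Total: 17 hits, 9 misses, 3 evictions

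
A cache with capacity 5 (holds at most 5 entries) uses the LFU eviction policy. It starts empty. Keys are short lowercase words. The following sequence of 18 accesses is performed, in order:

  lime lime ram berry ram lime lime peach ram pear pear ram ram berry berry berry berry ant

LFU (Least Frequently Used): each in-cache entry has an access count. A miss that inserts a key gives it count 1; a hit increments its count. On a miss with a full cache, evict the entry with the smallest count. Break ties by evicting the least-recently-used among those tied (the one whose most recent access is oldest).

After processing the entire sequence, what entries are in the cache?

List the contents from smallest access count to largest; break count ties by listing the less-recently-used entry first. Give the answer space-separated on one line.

LFU simulation (capacity=5):
  1. access lime: MISS. Cache: [lime(c=1)]
  2. access lime: HIT, count now 2. Cache: [lime(c=2)]
  3. access ram: MISS. Cache: [ram(c=1) lime(c=2)]
  4. access berry: MISS. Cache: [ram(c=1) berry(c=1) lime(c=2)]
  5. access ram: HIT, count now 2. Cache: [berry(c=1) lime(c=2) ram(c=2)]
  6. access lime: HIT, count now 3. Cache: [berry(c=1) ram(c=2) lime(c=3)]
  7. access lime: HIT, count now 4. Cache: [berry(c=1) ram(c=2) lime(c=4)]
  8. access peach: MISS. Cache: [berry(c=1) peach(c=1) ram(c=2) lime(c=4)]
  9. access ram: HIT, count now 3. Cache: [berry(c=1) peach(c=1) ram(c=3) lime(c=4)]
  10. access pear: MISS. Cache: [berry(c=1) peach(c=1) pear(c=1) ram(c=3) lime(c=4)]
  11. access pear: HIT, count now 2. Cache: [berry(c=1) peach(c=1) pear(c=2) ram(c=3) lime(c=4)]
  12. access ram: HIT, count now 4. Cache: [berry(c=1) peach(c=1) pear(c=2) lime(c=4) ram(c=4)]
  13. access ram: HIT, count now 5. Cache: [berry(c=1) peach(c=1) pear(c=2) lime(c=4) ram(c=5)]
  14. access berry: HIT, count now 2. Cache: [peach(c=1) pear(c=2) berry(c=2) lime(c=4) ram(c=5)]
  15. access berry: HIT, count now 3. Cache: [peach(c=1) pear(c=2) berry(c=3) lime(c=4) ram(c=5)]
  16. access berry: HIT, count now 4. Cache: [peach(c=1) pear(c=2) lime(c=4) berry(c=4) ram(c=5)]
  17. access berry: HIT, count now 5. Cache: [peach(c=1) pear(c=2) lime(c=4) ram(c=5) berry(c=5)]
  18. access ant: MISS, evict peach(c=1). Cache: [ant(c=1) pear(c=2) lime(c=4) ram(c=5) berry(c=5)]
Total: 12 hits, 6 misses, 1 evictions

Answer: ant pear lime ram berry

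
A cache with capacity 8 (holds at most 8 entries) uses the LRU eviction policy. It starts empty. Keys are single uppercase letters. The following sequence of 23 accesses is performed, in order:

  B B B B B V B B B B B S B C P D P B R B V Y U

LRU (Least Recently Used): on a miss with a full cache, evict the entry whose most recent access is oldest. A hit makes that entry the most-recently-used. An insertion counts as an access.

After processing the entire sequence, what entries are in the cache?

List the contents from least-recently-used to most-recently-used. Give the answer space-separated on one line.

LRU simulation (capacity=8):
  1. access B: MISS. Cache (LRU->MRU): [B]
  2. access B: HIT. Cache (LRU->MRU): [B]
  3. access B: HIT. Cache (LRU->MRU): [B]
  4. access B: HIT. Cache (LRU->MRU): [B]
  5. access B: HIT. Cache (LRU->MRU): [B]
  6. access V: MISS. Cache (LRU->MRU): [B V]
  7. access B: HIT. Cache (LRU->MRU): [V B]
  8. access B: HIT. Cache (LRU->MRU): [V B]
  9. access B: HIT. Cache (LRU->MRU): [V B]
  10. access B: HIT. Cache (LRU->MRU): [V B]
  11. access B: HIT. Cache (LRU->MRU): [V B]
  12. access S: MISS. Cache (LRU->MRU): [V B S]
  13. access B: HIT. Cache (LRU->MRU): [V S B]
  14. access C: MISS. Cache (LRU->MRU): [V S B C]
  15. access P: MISS. Cache (LRU->MRU): [V S B C P]
  16. access D: MISS. Cache (LRU->MRU): [V S B C P D]
  17. access P: HIT. Cache (LRU->MRU): [V S B C D P]
  18. access B: HIT. Cache (LRU->MRU): [V S C D P B]
  19. access R: MISS. Cache (LRU->MRU): [V S C D P B R]
  20. access B: HIT. Cache (LRU->MRU): [V S C D P R B]
  21. access V: HIT. Cache (LRU->MRU): [S C D P R B V]
  22. access Y: MISS. Cache (LRU->MRU): [S C D P R B V Y]
  23. access U: MISS, evict S. Cache (LRU->MRU): [C D P R B V Y U]
Total: 14 hits, 9 misses, 1 evictions

Answer: C D P R B V Y U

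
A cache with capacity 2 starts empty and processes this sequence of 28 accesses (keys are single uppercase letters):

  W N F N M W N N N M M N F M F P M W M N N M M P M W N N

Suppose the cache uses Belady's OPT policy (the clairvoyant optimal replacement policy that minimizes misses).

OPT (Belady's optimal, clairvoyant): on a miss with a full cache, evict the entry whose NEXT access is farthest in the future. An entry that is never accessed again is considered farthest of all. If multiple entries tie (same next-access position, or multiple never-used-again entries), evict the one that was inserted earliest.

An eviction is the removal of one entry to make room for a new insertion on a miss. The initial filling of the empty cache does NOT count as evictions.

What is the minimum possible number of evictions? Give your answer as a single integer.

OPT (Belady) simulation (capacity=2):
  1. access W: MISS. Cache: [W]
  2. access N: MISS. Cache: [W N]
  3. access F: MISS, evict W (next use: step 6). Cache: [N F]
  4. access N: HIT. Next use of N: step 7. Cache: [N F]
  5. access M: MISS, evict F (next use: step 13). Cache: [N M]
  6. access W: MISS, evict M (next use: step 10). Cache: [N W]
  7. access N: HIT. Next use of N: step 8. Cache: [N W]
  8. access N: HIT. Next use of N: step 9. Cache: [N W]
  9. access N: HIT. Next use of N: step 12. Cache: [N W]
  10. access M: MISS, evict W (next use: step 18). Cache: [N M]
  11. access M: HIT. Next use of M: step 14. Cache: [N M]
  12. access N: HIT. Next use of N: step 20. Cache: [N M]
  13. access F: MISS, evict N (next use: step 20). Cache: [M F]
  14. access M: HIT. Next use of M: step 17. Cache: [M F]
  15. access F: HIT. Next use of F: never. Cache: [M F]
  16. access P: MISS, evict F (next use: never). Cache: [M P]
  17. access M: HIT. Next use of M: step 19. Cache: [M P]
  18. access W: MISS, evict P (next use: step 24). Cache: [M W]
  19. access M: HIT. Next use of M: step 22. Cache: [M W]
  20. access N: MISS, evict W (next use: step 26). Cache: [M N]
  21. access N: HIT. Next use of N: step 27. Cache: [M N]
  22. access M: HIT. Next use of M: step 23. Cache: [M N]
  23. access M: HIT. Next use of M: step 25. Cache: [M N]
  24. access P: MISS, evict N (next use: step 27). Cache: [M P]
  25. access M: HIT. Next use of M: never. Cache: [M P]
  26. access W: MISS, evict M (next use: never). Cache: [P W]
  27. access N: MISS, evict P (next use: never). Cache: [W N]
  28. access N: HIT. Next use of N: never. Cache: [W N]
Total: 15 hits, 13 misses, 11 evictions

Answer: 11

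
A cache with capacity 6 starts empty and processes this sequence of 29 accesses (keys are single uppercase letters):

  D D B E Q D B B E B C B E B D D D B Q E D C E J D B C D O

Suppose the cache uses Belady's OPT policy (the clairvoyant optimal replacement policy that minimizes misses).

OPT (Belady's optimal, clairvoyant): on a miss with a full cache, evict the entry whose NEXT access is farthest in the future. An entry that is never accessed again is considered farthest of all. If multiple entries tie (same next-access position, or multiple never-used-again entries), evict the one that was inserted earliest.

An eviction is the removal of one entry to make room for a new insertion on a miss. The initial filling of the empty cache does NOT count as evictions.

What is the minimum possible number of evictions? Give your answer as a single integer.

Answer: 1

Derivation:
OPT (Belady) simulation (capacity=6):
  1. access D: MISS. Cache: [D]
  2. access D: HIT. Next use of D: step 6. Cache: [D]
  3. access B: MISS. Cache: [D B]
  4. access E: MISS. Cache: [D B E]
  5. access Q: MISS. Cache: [D B E Q]
  6. access D: HIT. Next use of D: step 15. Cache: [D B E Q]
  7. access B: HIT. Next use of B: step 8. Cache: [D B E Q]
  8. access B: HIT. Next use of B: step 10. Cache: [D B E Q]
  9. access E: HIT. Next use of E: step 13. Cache: [D B E Q]
  10. access B: HIT. Next use of B: step 12. Cache: [D B E Q]
  11. access C: MISS. Cache: [D B E Q C]
  12. access B: HIT. Next use of B: step 14. Cache: [D B E Q C]
  13. access E: HIT. Next use of E: step 20. Cache: [D B E Q C]
  14. access B: HIT. Next use of B: step 18. Cache: [D B E Q C]
  15. access D: HIT. Next use of D: step 16. Cache: [D B E Q C]
  16. access D: HIT. Next use of D: step 17. Cache: [D B E Q C]
  17. access D: HIT. Next use of D: step 21. Cache: [D B E Q C]
  18. access B: HIT. Next use of B: step 26. Cache: [D B E Q C]
  19. access Q: HIT. Next use of Q: never. Cache: [D B E Q C]
  20. access E: HIT. Next use of E: step 23. Cache: [D B E Q C]
  21. access D: HIT. Next use of D: step 25. Cache: [D B E Q C]
  22. access C: HIT. Next use of C: step 27. Cache: [D B E Q C]
  23. access E: HIT. Next use of E: never. Cache: [D B E Q C]
  24. access J: MISS. Cache: [D B E Q C J]
  25. access D: HIT. Next use of D: step 28. Cache: [D B E Q C J]
  26. access B: HIT. Next use of B: never. Cache: [D B E Q C J]
  27. access C: HIT. Next use of C: never. Cache: [D B E Q C J]
  28. access D: HIT. Next use of D: never. Cache: [D B E Q C J]
  29. access O: MISS, evict D (next use: never). Cache: [B E Q C J O]
Total: 22 hits, 7 misses, 1 evictions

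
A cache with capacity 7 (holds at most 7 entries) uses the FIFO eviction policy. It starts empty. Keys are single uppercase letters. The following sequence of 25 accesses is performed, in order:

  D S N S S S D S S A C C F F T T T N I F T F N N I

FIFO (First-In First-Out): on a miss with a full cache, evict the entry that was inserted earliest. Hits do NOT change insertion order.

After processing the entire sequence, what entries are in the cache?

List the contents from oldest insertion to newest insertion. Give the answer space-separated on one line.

Answer: S N A C F T I

Derivation:
FIFO simulation (capacity=7):
  1. access D: MISS. Cache (old->new): [D]
  2. access S: MISS. Cache (old->new): [D S]
  3. access N: MISS. Cache (old->new): [D S N]
  4. access S: HIT. Cache (old->new): [D S N]
  5. access S: HIT. Cache (old->new): [D S N]
  6. access S: HIT. Cache (old->new): [D S N]
  7. access D: HIT. Cache (old->new): [D S N]
  8. access S: HIT. Cache (old->new): [D S N]
  9. access S: HIT. Cache (old->new): [D S N]
  10. access A: MISS. Cache (old->new): [D S N A]
  11. access C: MISS. Cache (old->new): [D S N A C]
  12. access C: HIT. Cache (old->new): [D S N A C]
  13. access F: MISS. Cache (old->new): [D S N A C F]
  14. access F: HIT. Cache (old->new): [D S N A C F]
  15. access T: MISS. Cache (old->new): [D S N A C F T]
  16. access T: HIT. Cache (old->new): [D S N A C F T]
  17. access T: HIT. Cache (old->new): [D S N A C F T]
  18. access N: HIT. Cache (old->new): [D S N A C F T]
  19. access I: MISS, evict D. Cache (old->new): [S N A C F T I]
  20. access F: HIT. Cache (old->new): [S N A C F T I]
  21. access T: HIT. Cache (old->new): [S N A C F T I]
  22. access F: HIT. Cache (old->new): [S N A C F T I]
  23. access N: HIT. Cache (old->new): [S N A C F T I]
  24. access N: HIT. Cache (old->new): [S N A C F T I]
  25. access I: HIT. Cache (old->new): [S N A C F T I]
Total: 17 hits, 8 misses, 1 evictions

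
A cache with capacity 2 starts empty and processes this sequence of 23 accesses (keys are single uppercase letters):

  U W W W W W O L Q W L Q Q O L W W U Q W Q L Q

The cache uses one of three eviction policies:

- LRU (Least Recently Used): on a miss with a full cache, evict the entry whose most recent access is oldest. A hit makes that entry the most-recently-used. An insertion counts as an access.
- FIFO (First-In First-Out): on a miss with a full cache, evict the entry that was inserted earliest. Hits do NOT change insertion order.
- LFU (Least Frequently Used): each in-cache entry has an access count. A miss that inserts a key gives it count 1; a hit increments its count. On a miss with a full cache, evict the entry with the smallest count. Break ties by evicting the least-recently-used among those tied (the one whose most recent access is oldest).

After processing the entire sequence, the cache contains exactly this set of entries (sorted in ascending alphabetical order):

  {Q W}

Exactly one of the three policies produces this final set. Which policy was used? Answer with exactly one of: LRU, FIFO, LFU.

Simulating under each policy and comparing final sets:
  LRU: final set = {L Q} -> differs
  FIFO: final set = {L Q} -> differs
  LFU: final set = {Q W} -> MATCHES target
Only LFU produces the target set.

Answer: LFU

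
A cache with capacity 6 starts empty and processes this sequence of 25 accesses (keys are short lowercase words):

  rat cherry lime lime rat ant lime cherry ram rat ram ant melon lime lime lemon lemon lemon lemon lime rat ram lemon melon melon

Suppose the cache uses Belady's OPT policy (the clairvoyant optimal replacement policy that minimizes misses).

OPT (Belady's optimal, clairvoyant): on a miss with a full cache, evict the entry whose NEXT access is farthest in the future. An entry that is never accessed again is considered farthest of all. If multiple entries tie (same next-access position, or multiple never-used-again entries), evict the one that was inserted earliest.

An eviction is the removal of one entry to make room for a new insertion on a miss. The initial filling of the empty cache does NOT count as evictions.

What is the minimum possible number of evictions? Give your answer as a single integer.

OPT (Belady) simulation (capacity=6):
  1. access rat: MISS. Cache: [rat]
  2. access cherry: MISS. Cache: [rat cherry]
  3. access lime: MISS. Cache: [rat cherry lime]
  4. access lime: HIT. Next use of lime: step 7. Cache: [rat cherry lime]
  5. access rat: HIT. Next use of rat: step 10. Cache: [rat cherry lime]
  6. access ant: MISS. Cache: [rat cherry lime ant]
  7. access lime: HIT. Next use of lime: step 14. Cache: [rat cherry lime ant]
  8. access cherry: HIT. Next use of cherry: never. Cache: [rat cherry lime ant]
  9. access ram: MISS. Cache: [rat cherry lime ant ram]
  10. access rat: HIT. Next use of rat: step 21. Cache: [rat cherry lime ant ram]
  11. access ram: HIT. Next use of ram: step 22. Cache: [rat cherry lime ant ram]
  12. access ant: HIT. Next use of ant: never. Cache: [rat cherry lime ant ram]
  13. access melon: MISS. Cache: [rat cherry lime ant ram melon]
  14. access lime: HIT. Next use of lime: step 15. Cache: [rat cherry lime ant ram melon]
  15. access lime: HIT. Next use of lime: step 20. Cache: [rat cherry lime ant ram melon]
  16. access lemon: MISS, evict cherry (next use: never). Cache: [rat lime ant ram melon lemon]
  17. access lemon: HIT. Next use of lemon: step 18. Cache: [rat lime ant ram melon lemon]
  18. access lemon: HIT. Next use of lemon: step 19. Cache: [rat lime ant ram melon lemon]
  19. access lemon: HIT. Next use of lemon: step 23. Cache: [rat lime ant ram melon lemon]
  20. access lime: HIT. Next use of lime: never. Cache: [rat lime ant ram melon lemon]
  21. access rat: HIT. Next use of rat: never. Cache: [rat lime ant ram melon lemon]
  22. access ram: HIT. Next use of ram: never. Cache: [rat lime ant ram melon lemon]
  23. access lemon: HIT. Next use of lemon: never. Cache: [rat lime ant ram melon lemon]
  24. access melon: HIT. Next use of melon: step 25. Cache: [rat lime ant ram melon lemon]
  25. access melon: HIT. Next use of melon: never. Cache: [rat lime ant ram melon lemon]
Total: 18 hits, 7 misses, 1 evictions

Answer: 1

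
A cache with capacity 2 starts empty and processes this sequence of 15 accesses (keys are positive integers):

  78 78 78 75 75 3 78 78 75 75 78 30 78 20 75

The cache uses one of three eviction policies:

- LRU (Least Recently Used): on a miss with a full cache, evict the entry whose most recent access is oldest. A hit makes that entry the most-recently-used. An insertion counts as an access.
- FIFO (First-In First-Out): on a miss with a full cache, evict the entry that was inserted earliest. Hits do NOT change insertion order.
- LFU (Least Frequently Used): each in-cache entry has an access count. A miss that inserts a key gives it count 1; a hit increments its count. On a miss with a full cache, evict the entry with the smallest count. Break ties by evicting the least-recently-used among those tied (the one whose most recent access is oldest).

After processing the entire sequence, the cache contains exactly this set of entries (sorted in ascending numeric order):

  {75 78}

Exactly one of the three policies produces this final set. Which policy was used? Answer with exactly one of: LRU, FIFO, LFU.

Simulating under each policy and comparing final sets:
  LRU: final set = {20 75} -> differs
  FIFO: final set = {20 75} -> differs
  LFU: final set = {75 78} -> MATCHES target
Only LFU produces the target set.

Answer: LFU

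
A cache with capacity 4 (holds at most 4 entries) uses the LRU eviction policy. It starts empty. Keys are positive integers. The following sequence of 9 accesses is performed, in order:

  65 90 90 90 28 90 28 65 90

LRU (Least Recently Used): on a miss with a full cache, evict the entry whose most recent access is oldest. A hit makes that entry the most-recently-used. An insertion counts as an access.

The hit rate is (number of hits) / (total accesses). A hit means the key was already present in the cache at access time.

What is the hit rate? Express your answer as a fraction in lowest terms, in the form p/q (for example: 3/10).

LRU simulation (capacity=4):
  1. access 65: MISS. Cache (LRU->MRU): [65]
  2. access 90: MISS. Cache (LRU->MRU): [65 90]
  3. access 90: HIT. Cache (LRU->MRU): [65 90]
  4. access 90: HIT. Cache (LRU->MRU): [65 90]
  5. access 28: MISS. Cache (LRU->MRU): [65 90 28]
  6. access 90: HIT. Cache (LRU->MRU): [65 28 90]
  7. access 28: HIT. Cache (LRU->MRU): [65 90 28]
  8. access 65: HIT. Cache (LRU->MRU): [90 28 65]
  9. access 90: HIT. Cache (LRU->MRU): [28 65 90]
Total: 6 hits, 3 misses, 0 evictions

Hit rate = 6/9 = 2/3

Answer: 2/3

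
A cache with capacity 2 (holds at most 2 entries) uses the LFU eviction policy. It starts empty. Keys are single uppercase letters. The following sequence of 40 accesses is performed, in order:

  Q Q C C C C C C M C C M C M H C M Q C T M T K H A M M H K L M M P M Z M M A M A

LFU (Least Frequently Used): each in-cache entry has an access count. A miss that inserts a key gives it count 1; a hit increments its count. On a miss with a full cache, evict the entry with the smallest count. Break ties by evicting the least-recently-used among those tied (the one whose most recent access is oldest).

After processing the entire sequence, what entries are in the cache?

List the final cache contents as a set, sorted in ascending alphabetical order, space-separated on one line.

Answer: A C

Derivation:
LFU simulation (capacity=2):
  1. access Q: MISS. Cache: [Q(c=1)]
  2. access Q: HIT, count now 2. Cache: [Q(c=2)]
  3. access C: MISS. Cache: [C(c=1) Q(c=2)]
  4. access C: HIT, count now 2. Cache: [Q(c=2) C(c=2)]
  5. access C: HIT, count now 3. Cache: [Q(c=2) C(c=3)]
  6. access C: HIT, count now 4. Cache: [Q(c=2) C(c=4)]
  7. access C: HIT, count now 5. Cache: [Q(c=2) C(c=5)]
  8. access C: HIT, count now 6. Cache: [Q(c=2) C(c=6)]
  9. access M: MISS, evict Q(c=2). Cache: [M(c=1) C(c=6)]
  10. access C: HIT, count now 7. Cache: [M(c=1) C(c=7)]
  11. access C: HIT, count now 8. Cache: [M(c=1) C(c=8)]
  12. access M: HIT, count now 2. Cache: [M(c=2) C(c=8)]
  13. access C: HIT, count now 9. Cache: [M(c=2) C(c=9)]
  14. access M: HIT, count now 3. Cache: [M(c=3) C(c=9)]
  15. access H: MISS, evict M(c=3). Cache: [H(c=1) C(c=9)]
  16. access C: HIT, count now 10. Cache: [H(c=1) C(c=10)]
  17. access M: MISS, evict H(c=1). Cache: [M(c=1) C(c=10)]
  18. access Q: MISS, evict M(c=1). Cache: [Q(c=1) C(c=10)]
  19. access C: HIT, count now 11. Cache: [Q(c=1) C(c=11)]
  20. access T: MISS, evict Q(c=1). Cache: [T(c=1) C(c=11)]
  21. access M: MISS, evict T(c=1). Cache: [M(c=1) C(c=11)]
  22. access T: MISS, evict M(c=1). Cache: [T(c=1) C(c=11)]
  23. access K: MISS, evict T(c=1). Cache: [K(c=1) C(c=11)]
  24. access H: MISS, evict K(c=1). Cache: [H(c=1) C(c=11)]
  25. access A: MISS, evict H(c=1). Cache: [A(c=1) C(c=11)]
  26. access M: MISS, evict A(c=1). Cache: [M(c=1) C(c=11)]
  27. access M: HIT, count now 2. Cache: [M(c=2) C(c=11)]
  28. access H: MISS, evict M(c=2). Cache: [H(c=1) C(c=11)]
  29. access K: MISS, evict H(c=1). Cache: [K(c=1) C(c=11)]
  30. access L: MISS, evict K(c=1). Cache: [L(c=1) C(c=11)]
  31. access M: MISS, evict L(c=1). Cache: [M(c=1) C(c=11)]
  32. access M: HIT, count now 2. Cache: [M(c=2) C(c=11)]
  33. access P: MISS, evict M(c=2). Cache: [P(c=1) C(c=11)]
  34. access M: MISS, evict P(c=1). Cache: [M(c=1) C(c=11)]
  35. access Z: MISS, evict M(c=1). Cache: [Z(c=1) C(c=11)]
  36. access M: MISS, evict Z(c=1). Cache: [M(c=1) C(c=11)]
  37. access M: HIT, count now 2. Cache: [M(c=2) C(c=11)]
  38. access A: MISS, evict M(c=2). Cache: [A(c=1) C(c=11)]
  39. access M: MISS, evict A(c=1). Cache: [M(c=1) C(c=11)]
  40. access A: MISS, evict M(c=1). Cache: [A(c=1) C(c=11)]
Total: 16 hits, 24 misses, 22 evictions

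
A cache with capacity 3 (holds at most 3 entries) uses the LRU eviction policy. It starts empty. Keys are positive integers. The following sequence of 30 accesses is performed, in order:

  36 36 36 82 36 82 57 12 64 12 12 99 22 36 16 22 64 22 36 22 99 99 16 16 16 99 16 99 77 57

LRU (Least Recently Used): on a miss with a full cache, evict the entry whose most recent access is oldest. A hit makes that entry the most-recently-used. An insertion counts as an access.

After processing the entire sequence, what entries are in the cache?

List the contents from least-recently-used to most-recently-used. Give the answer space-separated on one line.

LRU simulation (capacity=3):
  1. access 36: MISS. Cache (LRU->MRU): [36]
  2. access 36: HIT. Cache (LRU->MRU): [36]
  3. access 36: HIT. Cache (LRU->MRU): [36]
  4. access 82: MISS. Cache (LRU->MRU): [36 82]
  5. access 36: HIT. Cache (LRU->MRU): [82 36]
  6. access 82: HIT. Cache (LRU->MRU): [36 82]
  7. access 57: MISS. Cache (LRU->MRU): [36 82 57]
  8. access 12: MISS, evict 36. Cache (LRU->MRU): [82 57 12]
  9. access 64: MISS, evict 82. Cache (LRU->MRU): [57 12 64]
  10. access 12: HIT. Cache (LRU->MRU): [57 64 12]
  11. access 12: HIT. Cache (LRU->MRU): [57 64 12]
  12. access 99: MISS, evict 57. Cache (LRU->MRU): [64 12 99]
  13. access 22: MISS, evict 64. Cache (LRU->MRU): [12 99 22]
  14. access 36: MISS, evict 12. Cache (LRU->MRU): [99 22 36]
  15. access 16: MISS, evict 99. Cache (LRU->MRU): [22 36 16]
  16. access 22: HIT. Cache (LRU->MRU): [36 16 22]
  17. access 64: MISS, evict 36. Cache (LRU->MRU): [16 22 64]
  18. access 22: HIT. Cache (LRU->MRU): [16 64 22]
  19. access 36: MISS, evict 16. Cache (LRU->MRU): [64 22 36]
  20. access 22: HIT. Cache (LRU->MRU): [64 36 22]
  21. access 99: MISS, evict 64. Cache (LRU->MRU): [36 22 99]
  22. access 99: HIT. Cache (LRU->MRU): [36 22 99]
  23. access 16: MISS, evict 36. Cache (LRU->MRU): [22 99 16]
  24. access 16: HIT. Cache (LRU->MRU): [22 99 16]
  25. access 16: HIT. Cache (LRU->MRU): [22 99 16]
  26. access 99: HIT. Cache (LRU->MRU): [22 16 99]
  27. access 16: HIT. Cache (LRU->MRU): [22 99 16]
  28. access 99: HIT. Cache (LRU->MRU): [22 16 99]
  29. access 77: MISS, evict 22. Cache (LRU->MRU): [16 99 77]
  30. access 57: MISS, evict 16. Cache (LRU->MRU): [99 77 57]
Total: 15 hits, 15 misses, 12 evictions

Answer: 99 77 57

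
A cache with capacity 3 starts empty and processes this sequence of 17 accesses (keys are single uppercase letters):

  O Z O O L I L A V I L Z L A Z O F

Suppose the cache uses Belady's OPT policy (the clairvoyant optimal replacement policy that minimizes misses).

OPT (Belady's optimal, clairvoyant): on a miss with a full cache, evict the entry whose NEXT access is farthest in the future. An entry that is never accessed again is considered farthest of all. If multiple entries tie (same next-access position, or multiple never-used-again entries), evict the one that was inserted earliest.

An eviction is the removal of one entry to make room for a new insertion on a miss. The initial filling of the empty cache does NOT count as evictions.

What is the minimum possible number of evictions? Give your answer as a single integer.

OPT (Belady) simulation (capacity=3):
  1. access O: MISS. Cache: [O]
  2. access Z: MISS. Cache: [O Z]
  3. access O: HIT. Next use of O: step 4. Cache: [O Z]
  4. access O: HIT. Next use of O: step 16. Cache: [O Z]
  5. access L: MISS. Cache: [O Z L]
  6. access I: MISS, evict O (next use: step 16). Cache: [Z L I]
  7. access L: HIT. Next use of L: step 11. Cache: [Z L I]
  8. access A: MISS, evict Z (next use: step 12). Cache: [L I A]
  9. access V: MISS, evict A (next use: step 14). Cache: [L I V]
  10. access I: HIT. Next use of I: never. Cache: [L I V]
  11. access L: HIT. Next use of L: step 13. Cache: [L I V]
  12. access Z: MISS, evict I (next use: never). Cache: [L V Z]
  13. access L: HIT. Next use of L: never. Cache: [L V Z]
  14. access A: MISS, evict L (next use: never). Cache: [V Z A]
  15. access Z: HIT. Next use of Z: never. Cache: [V Z A]
  16. access O: MISS, evict V (next use: never). Cache: [Z A O]
  17. access F: MISS, evict Z (next use: never). Cache: [A O F]
Total: 7 hits, 10 misses, 7 evictions

Answer: 7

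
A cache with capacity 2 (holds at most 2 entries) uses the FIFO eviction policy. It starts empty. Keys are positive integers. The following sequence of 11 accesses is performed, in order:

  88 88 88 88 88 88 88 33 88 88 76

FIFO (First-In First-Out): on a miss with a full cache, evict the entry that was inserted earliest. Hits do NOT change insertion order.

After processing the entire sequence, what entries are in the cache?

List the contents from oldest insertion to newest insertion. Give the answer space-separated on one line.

FIFO simulation (capacity=2):
  1. access 88: MISS. Cache (old->new): [88]
  2. access 88: HIT. Cache (old->new): [88]
  3. access 88: HIT. Cache (old->new): [88]
  4. access 88: HIT. Cache (old->new): [88]
  5. access 88: HIT. Cache (old->new): [88]
  6. access 88: HIT. Cache (old->new): [88]
  7. access 88: HIT. Cache (old->new): [88]
  8. access 33: MISS. Cache (old->new): [88 33]
  9. access 88: HIT. Cache (old->new): [88 33]
  10. access 88: HIT. Cache (old->new): [88 33]
  11. access 76: MISS, evict 88. Cache (old->new): [33 76]
Total: 8 hits, 3 misses, 1 evictions

Answer: 33 76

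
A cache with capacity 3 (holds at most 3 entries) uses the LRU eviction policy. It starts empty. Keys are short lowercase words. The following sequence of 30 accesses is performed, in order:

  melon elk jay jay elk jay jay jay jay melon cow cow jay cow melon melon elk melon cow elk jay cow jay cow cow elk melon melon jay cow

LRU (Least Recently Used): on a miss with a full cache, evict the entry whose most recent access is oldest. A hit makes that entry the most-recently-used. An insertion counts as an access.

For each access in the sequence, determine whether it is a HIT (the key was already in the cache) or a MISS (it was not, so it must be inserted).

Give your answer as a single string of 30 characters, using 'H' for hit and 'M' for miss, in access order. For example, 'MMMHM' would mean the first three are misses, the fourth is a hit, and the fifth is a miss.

LRU simulation (capacity=3):
  1. access melon: MISS. Cache (LRU->MRU): [melon]
  2. access elk: MISS. Cache (LRU->MRU): [melon elk]
  3. access jay: MISS. Cache (LRU->MRU): [melon elk jay]
  4. access jay: HIT. Cache (LRU->MRU): [melon elk jay]
  5. access elk: HIT. Cache (LRU->MRU): [melon jay elk]
  6. access jay: HIT. Cache (LRU->MRU): [melon elk jay]
  7. access jay: HIT. Cache (LRU->MRU): [melon elk jay]
  8. access jay: HIT. Cache (LRU->MRU): [melon elk jay]
  9. access jay: HIT. Cache (LRU->MRU): [melon elk jay]
  10. access melon: HIT. Cache (LRU->MRU): [elk jay melon]
  11. access cow: MISS, evict elk. Cache (LRU->MRU): [jay melon cow]
  12. access cow: HIT. Cache (LRU->MRU): [jay melon cow]
  13. access jay: HIT. Cache (LRU->MRU): [melon cow jay]
  14. access cow: HIT. Cache (LRU->MRU): [melon jay cow]
  15. access melon: HIT. Cache (LRU->MRU): [jay cow melon]
  16. access melon: HIT. Cache (LRU->MRU): [jay cow melon]
  17. access elk: MISS, evict jay. Cache (LRU->MRU): [cow melon elk]
  18. access melon: HIT. Cache (LRU->MRU): [cow elk melon]
  19. access cow: HIT. Cache (LRU->MRU): [elk melon cow]
  20. access elk: HIT. Cache (LRU->MRU): [melon cow elk]
  21. access jay: MISS, evict melon. Cache (LRU->MRU): [cow elk jay]
  22. access cow: HIT. Cache (LRU->MRU): [elk jay cow]
  23. access jay: HIT. Cache (LRU->MRU): [elk cow jay]
  24. access cow: HIT. Cache (LRU->MRU): [elk jay cow]
  25. access cow: HIT. Cache (LRU->MRU): [elk jay cow]
  26. access elk: HIT. Cache (LRU->MRU): [jay cow elk]
  27. access melon: MISS, evict jay. Cache (LRU->MRU): [cow elk melon]
  28. access melon: HIT. Cache (LRU->MRU): [cow elk melon]
  29. access jay: MISS, evict cow. Cache (LRU->MRU): [elk melon jay]
  30. access cow: MISS, evict elk. Cache (LRU->MRU): [melon jay cow]
Total: 21 hits, 9 misses, 6 evictions

Answer: MMMHHHHHHHMHHHHHMHHHMHHHHHMHMM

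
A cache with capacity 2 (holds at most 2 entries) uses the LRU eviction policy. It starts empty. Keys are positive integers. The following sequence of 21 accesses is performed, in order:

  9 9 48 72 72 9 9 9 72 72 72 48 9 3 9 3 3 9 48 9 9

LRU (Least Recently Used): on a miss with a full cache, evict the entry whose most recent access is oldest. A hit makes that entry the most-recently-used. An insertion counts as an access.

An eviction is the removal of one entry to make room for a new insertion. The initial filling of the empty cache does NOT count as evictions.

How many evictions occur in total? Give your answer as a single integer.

LRU simulation (capacity=2):
  1. access 9: MISS. Cache (LRU->MRU): [9]
  2. access 9: HIT. Cache (LRU->MRU): [9]
  3. access 48: MISS. Cache (LRU->MRU): [9 48]
  4. access 72: MISS, evict 9. Cache (LRU->MRU): [48 72]
  5. access 72: HIT. Cache (LRU->MRU): [48 72]
  6. access 9: MISS, evict 48. Cache (LRU->MRU): [72 9]
  7. access 9: HIT. Cache (LRU->MRU): [72 9]
  8. access 9: HIT. Cache (LRU->MRU): [72 9]
  9. access 72: HIT. Cache (LRU->MRU): [9 72]
  10. access 72: HIT. Cache (LRU->MRU): [9 72]
  11. access 72: HIT. Cache (LRU->MRU): [9 72]
  12. access 48: MISS, evict 9. Cache (LRU->MRU): [72 48]
  13. access 9: MISS, evict 72. Cache (LRU->MRU): [48 9]
  14. access 3: MISS, evict 48. Cache (LRU->MRU): [9 3]
  15. access 9: HIT. Cache (LRU->MRU): [3 9]
  16. access 3: HIT. Cache (LRU->MRU): [9 3]
  17. access 3: HIT. Cache (LRU->MRU): [9 3]
  18. access 9: HIT. Cache (LRU->MRU): [3 9]
  19. access 48: MISS, evict 3. Cache (LRU->MRU): [9 48]
  20. access 9: HIT. Cache (LRU->MRU): [48 9]
  21. access 9: HIT. Cache (LRU->MRU): [48 9]
Total: 13 hits, 8 misses, 6 evictions

Answer: 6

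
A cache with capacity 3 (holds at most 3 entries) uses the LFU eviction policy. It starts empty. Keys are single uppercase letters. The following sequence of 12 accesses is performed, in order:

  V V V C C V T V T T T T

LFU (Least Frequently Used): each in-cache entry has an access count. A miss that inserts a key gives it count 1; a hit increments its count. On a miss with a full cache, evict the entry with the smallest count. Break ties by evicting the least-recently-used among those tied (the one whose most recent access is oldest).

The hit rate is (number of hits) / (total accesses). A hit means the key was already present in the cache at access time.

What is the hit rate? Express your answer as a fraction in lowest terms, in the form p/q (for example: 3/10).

LFU simulation (capacity=3):
  1. access V: MISS. Cache: [V(c=1)]
  2. access V: HIT, count now 2. Cache: [V(c=2)]
  3. access V: HIT, count now 3. Cache: [V(c=3)]
  4. access C: MISS. Cache: [C(c=1) V(c=3)]
  5. access C: HIT, count now 2. Cache: [C(c=2) V(c=3)]
  6. access V: HIT, count now 4. Cache: [C(c=2) V(c=4)]
  7. access T: MISS. Cache: [T(c=1) C(c=2) V(c=4)]
  8. access V: HIT, count now 5. Cache: [T(c=1) C(c=2) V(c=5)]
  9. access T: HIT, count now 2. Cache: [C(c=2) T(c=2) V(c=5)]
  10. access T: HIT, count now 3. Cache: [C(c=2) T(c=3) V(c=5)]
  11. access T: HIT, count now 4. Cache: [C(c=2) T(c=4) V(c=5)]
  12. access T: HIT, count now 5. Cache: [C(c=2) V(c=5) T(c=5)]
Total: 9 hits, 3 misses, 0 evictions

Hit rate = 9/12 = 3/4

Answer: 3/4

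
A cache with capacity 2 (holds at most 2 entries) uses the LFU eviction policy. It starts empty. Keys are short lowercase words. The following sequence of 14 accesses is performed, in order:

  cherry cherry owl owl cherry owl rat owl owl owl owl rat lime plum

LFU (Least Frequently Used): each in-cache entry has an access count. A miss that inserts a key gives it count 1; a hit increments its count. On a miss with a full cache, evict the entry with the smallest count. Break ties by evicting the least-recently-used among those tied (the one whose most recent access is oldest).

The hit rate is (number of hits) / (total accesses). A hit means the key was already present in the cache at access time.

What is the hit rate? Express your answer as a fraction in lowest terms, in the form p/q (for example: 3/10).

LFU simulation (capacity=2):
  1. access cherry: MISS. Cache: [cherry(c=1)]
  2. access cherry: HIT, count now 2. Cache: [cherry(c=2)]
  3. access owl: MISS. Cache: [owl(c=1) cherry(c=2)]
  4. access owl: HIT, count now 2. Cache: [cherry(c=2) owl(c=2)]
  5. access cherry: HIT, count now 3. Cache: [owl(c=2) cherry(c=3)]
  6. access owl: HIT, count now 3. Cache: [cherry(c=3) owl(c=3)]
  7. access rat: MISS, evict cherry(c=3). Cache: [rat(c=1) owl(c=3)]
  8. access owl: HIT, count now 4. Cache: [rat(c=1) owl(c=4)]
  9. access owl: HIT, count now 5. Cache: [rat(c=1) owl(c=5)]
  10. access owl: HIT, count now 6. Cache: [rat(c=1) owl(c=6)]
  11. access owl: HIT, count now 7. Cache: [rat(c=1) owl(c=7)]
  12. access rat: HIT, count now 2. Cache: [rat(c=2) owl(c=7)]
  13. access lime: MISS, evict rat(c=2). Cache: [lime(c=1) owl(c=7)]
  14. access plum: MISS, evict lime(c=1). Cache: [plum(c=1) owl(c=7)]
Total: 9 hits, 5 misses, 3 evictions

Hit rate = 9/14

Answer: 9/14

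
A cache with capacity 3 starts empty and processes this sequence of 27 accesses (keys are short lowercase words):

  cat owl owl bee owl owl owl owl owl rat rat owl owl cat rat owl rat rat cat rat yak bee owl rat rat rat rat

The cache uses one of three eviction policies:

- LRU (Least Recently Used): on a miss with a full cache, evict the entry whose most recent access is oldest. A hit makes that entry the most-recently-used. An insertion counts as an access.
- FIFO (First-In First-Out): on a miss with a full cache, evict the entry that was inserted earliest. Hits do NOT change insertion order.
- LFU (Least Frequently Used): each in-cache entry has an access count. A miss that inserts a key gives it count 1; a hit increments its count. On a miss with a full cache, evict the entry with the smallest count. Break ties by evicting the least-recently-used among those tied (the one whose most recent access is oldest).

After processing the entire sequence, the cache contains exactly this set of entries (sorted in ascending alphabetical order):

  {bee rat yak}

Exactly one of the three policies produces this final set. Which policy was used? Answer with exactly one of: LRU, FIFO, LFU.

Simulating under each policy and comparing final sets:
  LRU: final set = {bee owl rat} -> differs
  FIFO: final set = {bee rat yak} -> MATCHES target
  LFU: final set = {bee owl rat} -> differs
Only FIFO produces the target set.

Answer: FIFO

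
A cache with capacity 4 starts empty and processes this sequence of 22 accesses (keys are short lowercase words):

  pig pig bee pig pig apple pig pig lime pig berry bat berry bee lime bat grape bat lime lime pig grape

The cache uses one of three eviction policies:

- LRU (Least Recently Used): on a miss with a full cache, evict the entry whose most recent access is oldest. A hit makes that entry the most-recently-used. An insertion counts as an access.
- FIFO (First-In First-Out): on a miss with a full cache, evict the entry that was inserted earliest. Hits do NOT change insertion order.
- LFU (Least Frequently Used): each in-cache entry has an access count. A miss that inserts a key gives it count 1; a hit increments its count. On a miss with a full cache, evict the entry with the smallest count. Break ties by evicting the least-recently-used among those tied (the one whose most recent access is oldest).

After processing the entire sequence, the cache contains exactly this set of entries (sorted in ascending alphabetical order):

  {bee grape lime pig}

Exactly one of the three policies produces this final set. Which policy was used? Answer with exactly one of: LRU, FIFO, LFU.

Answer: FIFO

Derivation:
Simulating under each policy and comparing final sets:
  LRU: final set = {bat grape lime pig} -> differs
  FIFO: final set = {bee grape lime pig} -> MATCHES target
  LFU: final set = {bat grape lime pig} -> differs
Only FIFO produces the target set.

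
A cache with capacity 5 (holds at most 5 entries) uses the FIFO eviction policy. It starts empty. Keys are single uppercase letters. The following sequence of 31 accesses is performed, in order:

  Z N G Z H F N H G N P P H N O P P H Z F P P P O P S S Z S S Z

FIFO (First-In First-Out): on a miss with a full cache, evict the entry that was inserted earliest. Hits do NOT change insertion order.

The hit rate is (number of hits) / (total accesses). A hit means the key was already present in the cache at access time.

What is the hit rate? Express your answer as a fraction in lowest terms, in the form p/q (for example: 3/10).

Answer: 22/31

Derivation:
FIFO simulation (capacity=5):
  1. access Z: MISS. Cache (old->new): [Z]
  2. access N: MISS. Cache (old->new): [Z N]
  3. access G: MISS. Cache (old->new): [Z N G]
  4. access Z: HIT. Cache (old->new): [Z N G]
  5. access H: MISS. Cache (old->new): [Z N G H]
  6. access F: MISS. Cache (old->new): [Z N G H F]
  7. access N: HIT. Cache (old->new): [Z N G H F]
  8. access H: HIT. Cache (old->new): [Z N G H F]
  9. access G: HIT. Cache (old->new): [Z N G H F]
  10. access N: HIT. Cache (old->new): [Z N G H F]
  11. access P: MISS, evict Z. Cache (old->new): [N G H F P]
  12. access P: HIT. Cache (old->new): [N G H F P]
  13. access H: HIT. Cache (old->new): [N G H F P]
  14. access N: HIT. Cache (old->new): [N G H F P]
  15. access O: MISS, evict N. Cache (old->new): [G H F P O]
  16. access P: HIT. Cache (old->new): [G H F P O]
  17. access P: HIT. Cache (old->new): [G H F P O]
  18. access H: HIT. Cache (old->new): [G H F P O]
  19. access Z: MISS, evict G. Cache (old->new): [H F P O Z]
  20. access F: HIT. Cache (old->new): [H F P O Z]
  21. access P: HIT. Cache (old->new): [H F P O Z]
  22. access P: HIT. Cache (old->new): [H F P O Z]
  23. access P: HIT. Cache (old->new): [H F P O Z]
  24. access O: HIT. Cache (old->new): [H F P O Z]
  25. access P: HIT. Cache (old->new): [H F P O Z]
  26. access S: MISS, evict H. Cache (old->new): [F P O Z S]
  27. access S: HIT. Cache (old->new): [F P O Z S]
  28. access Z: HIT. Cache (old->new): [F P O Z S]
  29. access S: HIT. Cache (old->new): [F P O Z S]
  30. access S: HIT. Cache (old->new): [F P O Z S]
  31. access Z: HIT. Cache (old->new): [F P O Z S]
Total: 22 hits, 9 misses, 4 evictions

Hit rate = 22/31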